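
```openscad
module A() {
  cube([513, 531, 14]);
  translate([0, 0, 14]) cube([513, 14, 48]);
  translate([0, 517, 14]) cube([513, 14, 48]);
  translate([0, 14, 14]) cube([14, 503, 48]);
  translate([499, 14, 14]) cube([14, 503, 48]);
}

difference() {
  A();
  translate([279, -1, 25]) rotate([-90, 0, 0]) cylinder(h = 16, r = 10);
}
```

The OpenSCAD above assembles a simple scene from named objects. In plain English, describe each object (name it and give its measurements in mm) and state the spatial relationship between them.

A is an open-topped rectangular box: outside dimensions 513×531×62 mm, with a uniform wall and base thickness of 14 mm. The base is a full 513×531 slab on the floor; four walls sit on top of the base. The front and back walls (the −y and +y sides) span the full width; the two side walls fit between them.

The open box has a circular hole of radius 10 mm through its front wall, centred at (x = 279, z = 25).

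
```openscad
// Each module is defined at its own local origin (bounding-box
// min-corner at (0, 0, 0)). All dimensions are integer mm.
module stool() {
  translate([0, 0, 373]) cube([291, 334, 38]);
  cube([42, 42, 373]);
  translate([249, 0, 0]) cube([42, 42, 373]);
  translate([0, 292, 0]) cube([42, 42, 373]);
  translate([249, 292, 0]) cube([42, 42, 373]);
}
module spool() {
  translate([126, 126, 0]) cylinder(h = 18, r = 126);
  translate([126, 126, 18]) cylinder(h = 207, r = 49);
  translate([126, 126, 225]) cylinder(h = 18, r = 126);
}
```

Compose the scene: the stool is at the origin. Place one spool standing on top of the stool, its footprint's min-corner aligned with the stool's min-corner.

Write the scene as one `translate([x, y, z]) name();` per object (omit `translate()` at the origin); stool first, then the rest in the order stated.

stool();
translate([0, 0, 411]) spool();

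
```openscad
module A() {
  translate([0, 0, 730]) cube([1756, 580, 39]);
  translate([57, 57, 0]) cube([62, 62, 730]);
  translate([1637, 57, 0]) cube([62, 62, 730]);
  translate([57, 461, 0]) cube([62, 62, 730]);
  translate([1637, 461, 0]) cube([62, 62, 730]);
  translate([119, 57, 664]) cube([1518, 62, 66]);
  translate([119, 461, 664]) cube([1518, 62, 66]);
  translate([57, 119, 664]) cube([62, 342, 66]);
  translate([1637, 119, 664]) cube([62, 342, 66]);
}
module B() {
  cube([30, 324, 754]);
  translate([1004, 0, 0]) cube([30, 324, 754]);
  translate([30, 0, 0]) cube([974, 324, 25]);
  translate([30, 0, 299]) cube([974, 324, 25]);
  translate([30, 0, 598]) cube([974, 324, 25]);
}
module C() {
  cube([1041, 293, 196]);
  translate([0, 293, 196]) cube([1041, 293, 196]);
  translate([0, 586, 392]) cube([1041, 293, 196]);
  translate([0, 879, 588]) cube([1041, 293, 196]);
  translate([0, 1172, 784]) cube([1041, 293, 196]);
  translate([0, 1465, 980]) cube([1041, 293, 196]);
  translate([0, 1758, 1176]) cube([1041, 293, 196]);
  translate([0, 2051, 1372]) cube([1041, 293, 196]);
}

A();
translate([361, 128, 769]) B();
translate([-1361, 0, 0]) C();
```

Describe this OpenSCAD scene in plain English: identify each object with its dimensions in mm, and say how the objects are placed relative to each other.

A is a rectangular dining table. The top is 1756×580×39 mm with its upper surface at z = 769 mm. It stands on four 62×62 mm square legs, each inset 57 mm from the nearest pair of top edges, running from the floor to the underside of the top. Four apron rails, 62 mm thick and 66 mm tall, run between adjacent legs with their top edges flush with the underside of the top and their outer faces flush with the legs' outer faces.

B is an open bookshelf. Two side panels, each 30 mm thick, 324 mm deep and 754 mm tall, stand 1034 mm apart (outside-to-outside). Between them sit 3 shelves, each 25 mm thick and 324 mm deep, spanning the full gap between the sides. The bottom shelf rests on the floor (its underside at z = 0) and the clear gap between one shelf's top and the next shelf's underside is 274 mm.

C is a straight staircase of 8 solid steps. Each step is 1041 mm wide (x), 293 mm deep (y, the going) and 196 mm tall (the rise). The first step rests on the floor; each subsequent step sits one going further in +y and one rise higher in +z, directly behind and above the previous step with no overlap.

The bookshelf is on top of the table, centred. The staircase is on the floor beside the table on its −x side.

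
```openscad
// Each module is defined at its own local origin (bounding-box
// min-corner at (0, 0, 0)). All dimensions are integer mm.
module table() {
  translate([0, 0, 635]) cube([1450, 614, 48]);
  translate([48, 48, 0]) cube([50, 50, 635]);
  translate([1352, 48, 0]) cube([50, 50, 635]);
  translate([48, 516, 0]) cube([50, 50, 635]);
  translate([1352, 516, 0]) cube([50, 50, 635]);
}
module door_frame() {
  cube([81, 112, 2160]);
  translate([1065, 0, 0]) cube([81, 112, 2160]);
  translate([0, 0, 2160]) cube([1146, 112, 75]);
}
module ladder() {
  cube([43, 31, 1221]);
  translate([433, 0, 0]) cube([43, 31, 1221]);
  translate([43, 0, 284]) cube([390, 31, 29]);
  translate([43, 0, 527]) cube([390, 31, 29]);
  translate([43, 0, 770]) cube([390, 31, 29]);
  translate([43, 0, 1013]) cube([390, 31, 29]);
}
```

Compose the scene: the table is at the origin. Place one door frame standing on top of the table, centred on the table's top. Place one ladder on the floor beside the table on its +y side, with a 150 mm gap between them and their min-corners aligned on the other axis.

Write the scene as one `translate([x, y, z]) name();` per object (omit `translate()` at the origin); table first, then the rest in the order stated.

table();
translate([152, 251, 683]) door_frame();
translate([0, 764, 0]) ladder();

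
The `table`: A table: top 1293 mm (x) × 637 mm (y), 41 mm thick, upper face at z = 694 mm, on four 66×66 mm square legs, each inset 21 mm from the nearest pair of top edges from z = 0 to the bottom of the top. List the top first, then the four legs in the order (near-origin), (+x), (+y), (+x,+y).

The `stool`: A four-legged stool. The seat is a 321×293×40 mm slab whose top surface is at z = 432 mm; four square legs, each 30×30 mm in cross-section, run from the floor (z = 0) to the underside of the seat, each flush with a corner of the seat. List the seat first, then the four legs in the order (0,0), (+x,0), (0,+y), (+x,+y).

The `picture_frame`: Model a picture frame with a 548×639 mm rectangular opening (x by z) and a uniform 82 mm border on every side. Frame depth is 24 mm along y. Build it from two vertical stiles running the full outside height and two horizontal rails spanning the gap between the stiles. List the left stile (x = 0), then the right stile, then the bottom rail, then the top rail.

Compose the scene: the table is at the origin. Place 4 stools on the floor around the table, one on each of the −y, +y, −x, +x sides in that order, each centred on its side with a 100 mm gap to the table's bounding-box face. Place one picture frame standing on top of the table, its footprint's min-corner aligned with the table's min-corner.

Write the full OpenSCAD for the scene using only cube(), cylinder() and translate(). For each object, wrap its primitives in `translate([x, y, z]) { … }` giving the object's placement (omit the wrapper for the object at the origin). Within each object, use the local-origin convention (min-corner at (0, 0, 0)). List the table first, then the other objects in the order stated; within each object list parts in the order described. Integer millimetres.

translate([0, 0, 653]) cube([1293, 637, 41]);
translate([21, 21, 0]) cube([66, 66, 653]);
translate([1206, 21, 0]) cube([66, 66, 653]);
translate([21, 550, 0]) cube([66, 66, 653]);
translate([1206, 550, 0]) cube([66, 66, 653]);
translate([486, -393, 0]) {
  translate([0, 0, 392]) cube([321, 293, 40]);
  cube([30, 30, 392]);
  translate([291, 0, 0]) cube([30, 30, 392]);
  translate([0, 263, 0]) cube([30, 30, 392]);
  translate([291, 263, 0]) cube([30, 30, 392]);
}
translate([486, 737, 0]) {
  translate([0, 0, 392]) cube([321, 293, 40]);
  cube([30, 30, 392]);
  translate([291, 0, 0]) cube([30, 30, 392]);
  translate([0, 263, 0]) cube([30, 30, 392]);
  translate([291, 263, 0]) cube([30, 30, 392]);
}
translate([-421, 172, 0]) {
  translate([0, 0, 392]) cube([321, 293, 40]);
  cube([30, 30, 392]);
  translate([291, 0, 0]) cube([30, 30, 392]);
  translate([0, 263, 0]) cube([30, 30, 392]);
  translate([291, 263, 0]) cube([30, 30, 392]);
}
translate([1393, 172, 0]) {
  translate([0, 0, 392]) cube([321, 293, 40]);
  cube([30, 30, 392]);
  translate([291, 0, 0]) cube([30, 30, 392]);
  translate([0, 263, 0]) cube([30, 30, 392]);
  translate([291, 263, 0]) cube([30, 30, 392]);
}
translate([0, 0, 694]) {
  cube([82, 24, 803]);
  translate([630, 0, 0]) cube([82, 24, 803]);
  translate([82, 0, 0]) cube([548, 24, 82]);
  translate([82, 0, 721]) cube([548, 24, 82]);
}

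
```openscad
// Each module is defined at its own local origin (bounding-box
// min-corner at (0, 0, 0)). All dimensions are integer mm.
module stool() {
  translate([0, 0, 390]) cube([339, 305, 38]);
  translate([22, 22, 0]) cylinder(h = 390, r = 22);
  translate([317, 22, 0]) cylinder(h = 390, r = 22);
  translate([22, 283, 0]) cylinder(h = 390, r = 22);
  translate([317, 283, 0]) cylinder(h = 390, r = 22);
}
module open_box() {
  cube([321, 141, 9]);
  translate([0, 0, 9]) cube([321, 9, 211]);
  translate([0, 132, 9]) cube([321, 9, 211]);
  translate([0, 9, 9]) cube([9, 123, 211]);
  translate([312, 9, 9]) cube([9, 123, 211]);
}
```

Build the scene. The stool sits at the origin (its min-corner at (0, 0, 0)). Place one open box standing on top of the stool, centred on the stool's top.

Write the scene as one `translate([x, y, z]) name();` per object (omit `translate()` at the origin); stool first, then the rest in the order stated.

stool();
translate([9, 82, 428]) open_box();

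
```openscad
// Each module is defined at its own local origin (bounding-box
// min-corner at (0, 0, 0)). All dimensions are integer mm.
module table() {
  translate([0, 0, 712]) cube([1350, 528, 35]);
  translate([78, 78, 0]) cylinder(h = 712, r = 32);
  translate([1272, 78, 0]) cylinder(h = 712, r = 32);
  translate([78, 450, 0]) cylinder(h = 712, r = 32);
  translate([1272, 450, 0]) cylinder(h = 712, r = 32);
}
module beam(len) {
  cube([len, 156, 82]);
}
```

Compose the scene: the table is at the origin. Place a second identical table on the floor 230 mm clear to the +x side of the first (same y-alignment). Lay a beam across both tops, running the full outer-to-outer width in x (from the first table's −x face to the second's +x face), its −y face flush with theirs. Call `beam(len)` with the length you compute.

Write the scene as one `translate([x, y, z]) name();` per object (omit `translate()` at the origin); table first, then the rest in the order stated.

table();
translate([1580, 0, 0]) table();
translate([0, 0, 747]) beam(2930);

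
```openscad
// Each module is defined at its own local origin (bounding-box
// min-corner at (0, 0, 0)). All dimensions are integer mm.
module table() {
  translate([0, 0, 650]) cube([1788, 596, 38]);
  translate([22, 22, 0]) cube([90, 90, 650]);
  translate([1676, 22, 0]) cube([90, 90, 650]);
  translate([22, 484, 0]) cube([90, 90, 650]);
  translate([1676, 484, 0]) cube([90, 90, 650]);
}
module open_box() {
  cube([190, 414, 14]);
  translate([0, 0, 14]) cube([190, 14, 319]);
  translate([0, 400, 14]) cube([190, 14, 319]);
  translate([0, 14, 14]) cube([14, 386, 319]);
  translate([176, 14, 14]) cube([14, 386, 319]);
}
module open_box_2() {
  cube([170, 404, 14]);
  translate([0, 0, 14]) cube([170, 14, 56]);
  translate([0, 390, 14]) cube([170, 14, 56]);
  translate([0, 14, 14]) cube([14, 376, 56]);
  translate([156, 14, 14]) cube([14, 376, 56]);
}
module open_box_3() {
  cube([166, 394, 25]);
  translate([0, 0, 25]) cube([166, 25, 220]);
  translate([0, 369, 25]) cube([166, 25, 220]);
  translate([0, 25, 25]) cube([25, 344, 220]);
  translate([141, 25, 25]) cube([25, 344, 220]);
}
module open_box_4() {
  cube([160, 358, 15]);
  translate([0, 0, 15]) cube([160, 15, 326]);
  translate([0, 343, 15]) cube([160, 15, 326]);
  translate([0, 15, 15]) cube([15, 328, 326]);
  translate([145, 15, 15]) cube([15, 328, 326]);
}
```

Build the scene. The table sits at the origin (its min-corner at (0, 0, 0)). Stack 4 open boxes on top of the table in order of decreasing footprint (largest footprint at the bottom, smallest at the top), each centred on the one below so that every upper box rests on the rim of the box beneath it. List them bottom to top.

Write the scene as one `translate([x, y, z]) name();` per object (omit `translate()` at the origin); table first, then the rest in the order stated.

table();
translate([799, 91, 688]) open_box();
translate([809, 96, 1021]) open_box_2();
translate([811, 101, 1091]) open_box_3();
translate([814, 119, 1336]) open_box_4();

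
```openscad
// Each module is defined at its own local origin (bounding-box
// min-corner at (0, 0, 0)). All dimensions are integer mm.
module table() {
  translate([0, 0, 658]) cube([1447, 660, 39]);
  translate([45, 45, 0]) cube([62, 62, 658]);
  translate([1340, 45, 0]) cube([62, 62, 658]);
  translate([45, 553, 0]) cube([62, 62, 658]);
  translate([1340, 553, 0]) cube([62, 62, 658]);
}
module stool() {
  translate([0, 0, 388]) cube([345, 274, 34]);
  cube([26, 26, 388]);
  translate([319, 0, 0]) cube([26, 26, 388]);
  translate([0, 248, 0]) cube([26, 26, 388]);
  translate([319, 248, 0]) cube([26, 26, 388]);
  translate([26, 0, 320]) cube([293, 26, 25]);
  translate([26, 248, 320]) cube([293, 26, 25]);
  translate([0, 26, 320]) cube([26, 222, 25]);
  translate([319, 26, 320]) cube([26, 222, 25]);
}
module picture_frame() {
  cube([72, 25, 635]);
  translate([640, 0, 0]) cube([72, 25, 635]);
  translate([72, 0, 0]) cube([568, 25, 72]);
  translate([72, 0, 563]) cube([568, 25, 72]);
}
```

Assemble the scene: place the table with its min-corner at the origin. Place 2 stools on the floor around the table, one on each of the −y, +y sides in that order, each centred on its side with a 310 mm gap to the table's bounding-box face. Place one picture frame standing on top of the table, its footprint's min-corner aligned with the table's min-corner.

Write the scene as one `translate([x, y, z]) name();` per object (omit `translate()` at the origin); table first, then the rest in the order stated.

table();
translate([551, -584, 0]) stool();
translate([551, 970, 0]) stool();
translate([0, 0, 697]) picture_frame();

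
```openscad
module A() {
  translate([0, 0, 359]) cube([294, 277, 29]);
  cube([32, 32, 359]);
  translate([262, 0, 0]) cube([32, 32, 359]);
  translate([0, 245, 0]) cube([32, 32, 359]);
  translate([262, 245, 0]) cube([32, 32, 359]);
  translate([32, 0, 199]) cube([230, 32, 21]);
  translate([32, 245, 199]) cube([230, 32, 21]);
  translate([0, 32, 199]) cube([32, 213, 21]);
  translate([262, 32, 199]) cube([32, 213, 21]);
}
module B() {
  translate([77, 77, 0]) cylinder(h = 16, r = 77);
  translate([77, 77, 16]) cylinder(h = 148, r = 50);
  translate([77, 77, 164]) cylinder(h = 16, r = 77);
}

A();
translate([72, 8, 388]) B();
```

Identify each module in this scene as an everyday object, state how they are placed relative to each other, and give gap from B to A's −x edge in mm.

The spool's min-x is at 72; the stool's min-x is 0; gap = 72 mm.

A is a stool. B is a spool. The spool is on top of the stool. The gap from the spool to the stool's −x edge is 72 mm.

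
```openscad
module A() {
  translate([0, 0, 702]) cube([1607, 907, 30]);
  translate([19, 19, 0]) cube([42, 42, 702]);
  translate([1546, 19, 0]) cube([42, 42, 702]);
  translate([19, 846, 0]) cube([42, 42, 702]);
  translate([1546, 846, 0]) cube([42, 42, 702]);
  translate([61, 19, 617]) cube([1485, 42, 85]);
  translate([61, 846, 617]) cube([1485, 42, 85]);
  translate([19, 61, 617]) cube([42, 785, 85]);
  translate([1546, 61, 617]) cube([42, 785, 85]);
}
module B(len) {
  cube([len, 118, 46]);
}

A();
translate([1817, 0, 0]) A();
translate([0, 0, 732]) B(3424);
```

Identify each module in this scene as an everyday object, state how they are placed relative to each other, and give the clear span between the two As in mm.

A is a table. B is a beam. A beam spans the tops of two tables. The clear span between the two tables is 210 mm.

Second table starts at x = 1817; first ends at x = 1607; clear span = 1817 − 1607 = 210 mm.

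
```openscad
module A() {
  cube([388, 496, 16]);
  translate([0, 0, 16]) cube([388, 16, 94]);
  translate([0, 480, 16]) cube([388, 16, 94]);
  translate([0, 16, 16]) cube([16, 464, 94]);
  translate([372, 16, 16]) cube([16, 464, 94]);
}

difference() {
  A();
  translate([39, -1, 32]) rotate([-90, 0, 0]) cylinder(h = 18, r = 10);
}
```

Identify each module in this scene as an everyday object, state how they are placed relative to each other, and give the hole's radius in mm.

A is an open box. The open box has a circular hole through its front wall. The hole's radius is 10 mm.

The subtracted cylinder has r = 10 mm.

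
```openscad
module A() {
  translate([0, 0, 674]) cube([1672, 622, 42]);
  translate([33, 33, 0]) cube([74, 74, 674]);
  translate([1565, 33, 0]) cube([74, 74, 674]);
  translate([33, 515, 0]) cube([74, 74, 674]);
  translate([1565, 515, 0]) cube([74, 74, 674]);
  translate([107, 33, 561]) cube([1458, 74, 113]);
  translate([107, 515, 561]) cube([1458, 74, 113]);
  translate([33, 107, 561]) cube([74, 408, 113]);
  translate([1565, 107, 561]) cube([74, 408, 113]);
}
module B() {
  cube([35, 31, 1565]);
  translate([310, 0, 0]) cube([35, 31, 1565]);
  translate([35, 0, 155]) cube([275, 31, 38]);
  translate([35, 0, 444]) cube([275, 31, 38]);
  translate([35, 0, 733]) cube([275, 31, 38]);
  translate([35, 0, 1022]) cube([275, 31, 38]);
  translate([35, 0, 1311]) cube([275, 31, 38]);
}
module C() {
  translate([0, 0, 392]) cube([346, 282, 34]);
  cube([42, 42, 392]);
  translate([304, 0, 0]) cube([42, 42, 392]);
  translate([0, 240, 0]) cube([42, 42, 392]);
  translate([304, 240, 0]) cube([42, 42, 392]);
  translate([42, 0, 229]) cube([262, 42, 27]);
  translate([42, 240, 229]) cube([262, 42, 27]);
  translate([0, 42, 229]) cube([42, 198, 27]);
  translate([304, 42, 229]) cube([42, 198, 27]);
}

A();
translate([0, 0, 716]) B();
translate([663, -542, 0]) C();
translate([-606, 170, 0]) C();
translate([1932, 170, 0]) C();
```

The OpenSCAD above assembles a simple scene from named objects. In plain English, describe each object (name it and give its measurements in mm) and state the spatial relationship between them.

A is a table: top 1672 mm (x) × 622 mm (y), 42 mm thick, upper face at z = 716 mm, on four 74×74 mm square legs, each inset 33 mm from the nearest pair of top edges, running from z = 0 to the bottom of the top. Four apron rails, 74 mm thick and 113 mm tall, run between adjacent legs with their top edges flush with the underside of the top and their outer faces flush with the legs' outer faces.

B is a wooden ladder with two side rails of 35×31 mm section and 1565 mm height, set 345 mm apart overall. Between them run 5 rectangular rungs (31 mm deep, 38 mm thick), front faces flush with the rails' −y face. The bottom of the first rung is 155 mm above the floor and each subsequent rung is 289 mm higher than the one below.

C is a four-legged stool. The seat is 346×282 mm, 34 mm thick, top at z = 426 mm. It stands on four square legs, each 42×42 mm in cross-section, from z = 0 to the seat underside, each flush with a corner of the seat. Four stretchers, 42 mm wide and 27 mm tall, connect adjacent legs with their undersides at z = 229 mm, each running between the inner faces of the legs it joins and aligned with the legs' outer faces on the other axis.

The ladder is on top of the table. Three stools sit around the table at the −y, −x, +x sides.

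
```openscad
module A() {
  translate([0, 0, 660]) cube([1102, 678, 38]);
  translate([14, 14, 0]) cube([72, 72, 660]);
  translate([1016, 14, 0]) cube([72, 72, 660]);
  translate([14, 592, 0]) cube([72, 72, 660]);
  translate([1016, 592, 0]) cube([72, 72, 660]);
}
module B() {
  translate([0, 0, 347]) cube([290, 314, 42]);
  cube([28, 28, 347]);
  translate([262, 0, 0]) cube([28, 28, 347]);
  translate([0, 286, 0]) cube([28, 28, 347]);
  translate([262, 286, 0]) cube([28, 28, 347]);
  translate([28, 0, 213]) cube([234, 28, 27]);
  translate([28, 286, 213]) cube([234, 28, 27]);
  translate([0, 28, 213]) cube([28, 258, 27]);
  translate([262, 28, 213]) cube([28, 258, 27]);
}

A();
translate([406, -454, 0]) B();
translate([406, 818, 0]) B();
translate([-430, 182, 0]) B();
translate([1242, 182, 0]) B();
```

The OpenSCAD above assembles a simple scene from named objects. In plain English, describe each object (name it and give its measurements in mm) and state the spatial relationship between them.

A is a rectangular dining table. The top is 1102×678×38 mm with its upper surface at z = 698 mm. It stands on four 72×72 mm square legs, each inset 14 mm from the nearest pair of top edges, running from the floor to the underside of the top.

B is a four-legged stool. The seat is 290×314 mm, 42 mm thick, top at z = 389 mm. It stands on four square legs, each 28×28 mm in cross-section, from z = 0 to the seat underside, each flush with a corner of the seat. Four stretchers, 28 mm wide and 27 mm tall, connect adjacent legs with their undersides at z = 213 mm, each running between the inner faces of the legs it joins and aligned with the legs' outer faces on the other axis.

Four stools sit around the table at the −y, +y, −x, +x sides.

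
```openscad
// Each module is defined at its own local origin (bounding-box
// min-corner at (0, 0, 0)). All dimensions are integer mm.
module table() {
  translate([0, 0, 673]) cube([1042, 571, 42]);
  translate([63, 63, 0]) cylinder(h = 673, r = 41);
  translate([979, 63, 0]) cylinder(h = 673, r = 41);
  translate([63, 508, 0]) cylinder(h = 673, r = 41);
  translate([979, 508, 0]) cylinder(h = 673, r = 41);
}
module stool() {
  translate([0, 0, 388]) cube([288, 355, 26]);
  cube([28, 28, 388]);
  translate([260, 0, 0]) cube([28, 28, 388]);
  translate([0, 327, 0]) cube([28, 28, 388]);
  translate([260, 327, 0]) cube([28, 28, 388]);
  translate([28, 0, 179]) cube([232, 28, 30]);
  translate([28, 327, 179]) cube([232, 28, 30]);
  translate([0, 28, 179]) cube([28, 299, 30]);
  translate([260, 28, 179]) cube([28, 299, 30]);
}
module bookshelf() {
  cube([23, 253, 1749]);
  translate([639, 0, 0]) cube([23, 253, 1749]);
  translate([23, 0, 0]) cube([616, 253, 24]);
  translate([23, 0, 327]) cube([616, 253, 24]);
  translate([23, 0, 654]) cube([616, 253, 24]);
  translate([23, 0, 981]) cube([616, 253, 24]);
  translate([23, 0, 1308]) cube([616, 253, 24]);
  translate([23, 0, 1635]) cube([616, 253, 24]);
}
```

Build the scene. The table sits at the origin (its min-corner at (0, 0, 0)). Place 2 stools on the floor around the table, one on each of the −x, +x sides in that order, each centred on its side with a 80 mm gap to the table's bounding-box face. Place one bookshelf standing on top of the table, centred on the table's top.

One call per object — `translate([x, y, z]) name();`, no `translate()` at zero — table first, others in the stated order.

table();
translate([-368, 108, 0]) stool();
translate([1122, 108, 0]) stool();
translate([190, 159, 715]) bookshelf();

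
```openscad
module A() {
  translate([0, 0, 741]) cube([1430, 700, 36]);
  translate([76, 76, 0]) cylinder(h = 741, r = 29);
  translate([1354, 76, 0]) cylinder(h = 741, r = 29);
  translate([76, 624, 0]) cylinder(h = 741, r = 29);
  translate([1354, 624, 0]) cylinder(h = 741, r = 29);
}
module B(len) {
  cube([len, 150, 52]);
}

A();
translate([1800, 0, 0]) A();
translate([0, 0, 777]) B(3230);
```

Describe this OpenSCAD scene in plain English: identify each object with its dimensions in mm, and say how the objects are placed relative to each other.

A is a table with a 1430×700 mm rectangular top, 36 mm thick, top surface at z = 777 mm, supported by four round legs of 58 mm diameter, each leg's bounding box inset 47 mm from the nearest pair of top edges, running from the floor.

B is a rectangular beam 3230 mm long (x), 150 mm deep (y), 52 mm thick (z).

The beam spans the tops of two tables placed 370 mm apart, resting at z = 777 mm.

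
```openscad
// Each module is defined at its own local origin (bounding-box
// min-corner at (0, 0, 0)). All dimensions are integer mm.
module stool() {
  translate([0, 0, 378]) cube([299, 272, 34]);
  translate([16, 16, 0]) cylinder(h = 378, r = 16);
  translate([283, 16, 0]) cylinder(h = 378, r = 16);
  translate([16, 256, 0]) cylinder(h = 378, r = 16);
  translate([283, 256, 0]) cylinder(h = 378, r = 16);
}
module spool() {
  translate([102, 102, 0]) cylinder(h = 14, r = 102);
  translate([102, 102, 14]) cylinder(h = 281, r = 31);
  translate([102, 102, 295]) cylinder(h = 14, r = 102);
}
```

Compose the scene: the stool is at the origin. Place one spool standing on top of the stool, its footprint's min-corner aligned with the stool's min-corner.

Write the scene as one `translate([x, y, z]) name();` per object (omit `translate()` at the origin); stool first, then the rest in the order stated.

stool();
translate([0, 0, 412]) spool();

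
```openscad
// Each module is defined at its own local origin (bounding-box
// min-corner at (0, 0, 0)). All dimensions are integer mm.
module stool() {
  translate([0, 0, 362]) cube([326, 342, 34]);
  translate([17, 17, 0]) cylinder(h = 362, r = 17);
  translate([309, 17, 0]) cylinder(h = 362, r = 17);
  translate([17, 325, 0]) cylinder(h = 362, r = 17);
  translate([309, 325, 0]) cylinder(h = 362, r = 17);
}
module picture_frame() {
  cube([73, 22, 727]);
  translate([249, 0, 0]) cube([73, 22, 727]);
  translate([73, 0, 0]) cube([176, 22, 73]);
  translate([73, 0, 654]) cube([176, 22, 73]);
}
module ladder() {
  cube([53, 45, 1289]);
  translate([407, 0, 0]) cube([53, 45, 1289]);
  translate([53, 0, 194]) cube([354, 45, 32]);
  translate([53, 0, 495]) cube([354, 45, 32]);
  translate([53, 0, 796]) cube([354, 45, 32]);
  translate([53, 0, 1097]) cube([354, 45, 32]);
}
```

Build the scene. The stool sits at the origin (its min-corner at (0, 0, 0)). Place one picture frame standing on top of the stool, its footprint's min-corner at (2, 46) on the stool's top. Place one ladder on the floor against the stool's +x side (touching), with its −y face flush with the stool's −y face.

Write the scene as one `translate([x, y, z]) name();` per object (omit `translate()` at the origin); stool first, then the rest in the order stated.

stool();
translate([2, 46, 396]) picture_frame();
translate([326, 0, 0]) ladder();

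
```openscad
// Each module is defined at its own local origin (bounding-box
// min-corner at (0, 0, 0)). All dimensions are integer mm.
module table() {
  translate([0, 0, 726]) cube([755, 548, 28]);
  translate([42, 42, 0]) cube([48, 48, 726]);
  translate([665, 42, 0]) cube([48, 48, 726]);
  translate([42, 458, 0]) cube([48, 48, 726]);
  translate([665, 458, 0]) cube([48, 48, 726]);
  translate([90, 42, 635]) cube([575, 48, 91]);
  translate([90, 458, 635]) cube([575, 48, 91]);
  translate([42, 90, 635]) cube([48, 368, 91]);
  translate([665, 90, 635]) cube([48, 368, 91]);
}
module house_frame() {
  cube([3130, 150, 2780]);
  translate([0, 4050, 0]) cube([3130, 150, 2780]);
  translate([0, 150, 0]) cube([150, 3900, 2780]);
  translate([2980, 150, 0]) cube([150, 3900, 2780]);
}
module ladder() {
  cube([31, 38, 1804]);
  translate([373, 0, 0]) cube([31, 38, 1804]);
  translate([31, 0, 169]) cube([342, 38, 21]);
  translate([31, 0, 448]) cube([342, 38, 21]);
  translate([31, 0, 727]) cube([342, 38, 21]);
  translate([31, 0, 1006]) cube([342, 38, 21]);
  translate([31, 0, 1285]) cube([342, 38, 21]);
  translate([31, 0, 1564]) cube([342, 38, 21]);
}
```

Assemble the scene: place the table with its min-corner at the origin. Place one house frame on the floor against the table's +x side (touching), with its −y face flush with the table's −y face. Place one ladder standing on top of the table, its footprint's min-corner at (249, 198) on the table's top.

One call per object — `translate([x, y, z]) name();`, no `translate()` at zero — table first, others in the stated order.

table();
translate([755, 0, 0]) house_frame();
translate([249, 198, 754]) ladder();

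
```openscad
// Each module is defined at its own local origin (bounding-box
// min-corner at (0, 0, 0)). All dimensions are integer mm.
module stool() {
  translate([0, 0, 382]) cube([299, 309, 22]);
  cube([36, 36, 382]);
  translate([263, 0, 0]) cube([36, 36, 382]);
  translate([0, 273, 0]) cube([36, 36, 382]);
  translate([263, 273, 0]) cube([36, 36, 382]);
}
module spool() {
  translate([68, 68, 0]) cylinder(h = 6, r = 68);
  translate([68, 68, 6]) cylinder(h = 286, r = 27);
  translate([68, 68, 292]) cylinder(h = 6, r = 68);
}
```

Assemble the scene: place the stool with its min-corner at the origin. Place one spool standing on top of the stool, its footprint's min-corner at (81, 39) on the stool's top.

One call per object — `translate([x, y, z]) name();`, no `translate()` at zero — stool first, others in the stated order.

stool();
translate([81, 39, 404]) spool();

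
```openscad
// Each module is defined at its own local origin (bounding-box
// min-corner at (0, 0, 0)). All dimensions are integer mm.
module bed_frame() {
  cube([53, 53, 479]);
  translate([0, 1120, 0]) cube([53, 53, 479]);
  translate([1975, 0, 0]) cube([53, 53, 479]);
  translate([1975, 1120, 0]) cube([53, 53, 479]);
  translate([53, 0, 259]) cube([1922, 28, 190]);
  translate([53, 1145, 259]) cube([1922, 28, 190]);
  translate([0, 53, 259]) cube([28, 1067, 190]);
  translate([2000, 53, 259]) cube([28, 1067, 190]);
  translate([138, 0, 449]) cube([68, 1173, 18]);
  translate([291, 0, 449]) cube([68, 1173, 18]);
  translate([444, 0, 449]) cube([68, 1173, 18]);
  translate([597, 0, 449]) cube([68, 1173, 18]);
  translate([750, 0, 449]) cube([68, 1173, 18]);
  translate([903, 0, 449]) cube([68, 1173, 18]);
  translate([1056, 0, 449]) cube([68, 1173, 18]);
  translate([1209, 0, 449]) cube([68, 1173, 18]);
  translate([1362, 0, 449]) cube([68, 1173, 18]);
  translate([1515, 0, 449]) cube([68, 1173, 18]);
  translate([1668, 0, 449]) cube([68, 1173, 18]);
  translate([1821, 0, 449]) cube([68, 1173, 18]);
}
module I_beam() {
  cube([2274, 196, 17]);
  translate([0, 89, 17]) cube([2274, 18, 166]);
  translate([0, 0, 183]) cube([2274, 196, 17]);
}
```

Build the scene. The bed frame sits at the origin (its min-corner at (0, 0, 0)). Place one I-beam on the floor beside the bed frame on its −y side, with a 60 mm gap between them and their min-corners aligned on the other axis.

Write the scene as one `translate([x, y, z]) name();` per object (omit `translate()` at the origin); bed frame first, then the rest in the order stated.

bed_frame();
translate([0, -256, 0]) I_beam();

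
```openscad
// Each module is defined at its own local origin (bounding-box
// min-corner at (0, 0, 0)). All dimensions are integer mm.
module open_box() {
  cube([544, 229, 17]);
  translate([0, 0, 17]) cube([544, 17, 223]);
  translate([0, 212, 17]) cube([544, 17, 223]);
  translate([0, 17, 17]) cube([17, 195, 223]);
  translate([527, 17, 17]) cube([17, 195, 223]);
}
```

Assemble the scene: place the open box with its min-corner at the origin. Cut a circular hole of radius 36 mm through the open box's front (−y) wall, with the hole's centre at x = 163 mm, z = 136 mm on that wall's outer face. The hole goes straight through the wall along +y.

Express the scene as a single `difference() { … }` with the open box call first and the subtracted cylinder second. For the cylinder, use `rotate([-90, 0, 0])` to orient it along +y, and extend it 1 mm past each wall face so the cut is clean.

difference() {
  open_box();
  translate([163, -1, 136]) rotate([-90, 0, 0]) cylinder(h = 19, r = 36);
}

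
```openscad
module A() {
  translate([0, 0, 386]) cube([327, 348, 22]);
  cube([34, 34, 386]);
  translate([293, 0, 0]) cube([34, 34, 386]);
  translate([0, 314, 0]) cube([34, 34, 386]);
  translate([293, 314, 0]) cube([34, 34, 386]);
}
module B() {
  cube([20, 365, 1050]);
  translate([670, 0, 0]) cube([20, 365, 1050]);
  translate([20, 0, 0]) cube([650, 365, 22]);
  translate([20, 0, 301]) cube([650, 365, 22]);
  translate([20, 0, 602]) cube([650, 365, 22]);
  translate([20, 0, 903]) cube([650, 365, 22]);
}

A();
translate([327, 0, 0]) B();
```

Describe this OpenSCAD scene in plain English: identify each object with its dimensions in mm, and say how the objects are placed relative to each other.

A is a simple wooden stool: a rectangular seat 327 mm (x) by 348 mm (y), 22 mm thick, top face at z = 408 mm, on four square legs, each 34×34 mm in cross-section. The legs rest on z = 0, each flush with a corner of the seat.

B is an open bookshelf. Two side panels, each 20 mm thick, 365 mm deep and 1050 mm tall, stand 690 mm apart (outside-to-outside). Between them sit 4 shelves, each 22 mm thick and 365 mm deep, spanning the full gap between the sides. The bottom shelf rests on the floor (its underside at z = 0) and the clear gap between one shelf's top and the next shelf's underside is 279 mm.

The bookshelf is against the stool's +x side, with their −y faces flush.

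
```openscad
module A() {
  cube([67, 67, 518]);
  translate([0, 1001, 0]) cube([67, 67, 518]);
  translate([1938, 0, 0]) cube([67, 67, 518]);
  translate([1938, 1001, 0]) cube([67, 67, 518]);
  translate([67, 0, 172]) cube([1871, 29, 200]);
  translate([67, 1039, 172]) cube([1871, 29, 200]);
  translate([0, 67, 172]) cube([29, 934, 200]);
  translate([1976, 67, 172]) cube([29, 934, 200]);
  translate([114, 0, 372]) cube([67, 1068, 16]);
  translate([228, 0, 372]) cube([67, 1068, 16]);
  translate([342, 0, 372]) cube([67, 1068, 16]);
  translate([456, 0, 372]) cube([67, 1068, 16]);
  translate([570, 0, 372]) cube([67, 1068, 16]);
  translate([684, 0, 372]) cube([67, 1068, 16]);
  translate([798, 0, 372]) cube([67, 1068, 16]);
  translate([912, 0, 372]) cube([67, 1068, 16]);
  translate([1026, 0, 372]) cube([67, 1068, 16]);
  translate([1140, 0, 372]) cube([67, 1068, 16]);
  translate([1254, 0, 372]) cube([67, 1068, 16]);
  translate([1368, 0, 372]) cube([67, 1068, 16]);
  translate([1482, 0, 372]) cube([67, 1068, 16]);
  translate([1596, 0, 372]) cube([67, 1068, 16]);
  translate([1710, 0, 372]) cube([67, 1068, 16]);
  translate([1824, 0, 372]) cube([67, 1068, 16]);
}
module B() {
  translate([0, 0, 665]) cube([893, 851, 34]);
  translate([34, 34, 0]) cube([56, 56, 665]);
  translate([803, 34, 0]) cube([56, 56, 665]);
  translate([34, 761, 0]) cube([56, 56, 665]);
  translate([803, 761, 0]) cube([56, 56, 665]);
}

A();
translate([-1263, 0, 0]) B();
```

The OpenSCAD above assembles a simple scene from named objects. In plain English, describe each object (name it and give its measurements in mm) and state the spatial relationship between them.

A is a bed frame 2005 mm long (x) by 1068 mm wide (y). Four 67×67 mm corner posts, 518 mm tall, at the corners of the footprint. Four rails of 29 mm thickness and 200 mm height run between adjacent posts with their undersides at z = 172 mm, their outer faces flush with the outside of the frame (the two x-running rails run between the posts' inner faces; the two y-running rails run between the posts' inner faces). 16 slats, each 67 mm wide (x) and 16 mm thick, lie across the top of the two x-running rails, running the full 1068 mm width of the frame in y; the slats are evenly spaced along x between the inner faces of the end posts with equal gaps (rounded down to the nearest mm) at the −x end and between each pair — any rounding remainder accumulates at the +x end.

B is a table with a 893×851 mm rectangular top, 34 mm thick, top surface at z = 699 mm, supported by four 56×56 mm square legs, each inset 34 mm from the nearest pair of top edges, running from the floor.

The table is on the floor beside the bed frame on its −x side.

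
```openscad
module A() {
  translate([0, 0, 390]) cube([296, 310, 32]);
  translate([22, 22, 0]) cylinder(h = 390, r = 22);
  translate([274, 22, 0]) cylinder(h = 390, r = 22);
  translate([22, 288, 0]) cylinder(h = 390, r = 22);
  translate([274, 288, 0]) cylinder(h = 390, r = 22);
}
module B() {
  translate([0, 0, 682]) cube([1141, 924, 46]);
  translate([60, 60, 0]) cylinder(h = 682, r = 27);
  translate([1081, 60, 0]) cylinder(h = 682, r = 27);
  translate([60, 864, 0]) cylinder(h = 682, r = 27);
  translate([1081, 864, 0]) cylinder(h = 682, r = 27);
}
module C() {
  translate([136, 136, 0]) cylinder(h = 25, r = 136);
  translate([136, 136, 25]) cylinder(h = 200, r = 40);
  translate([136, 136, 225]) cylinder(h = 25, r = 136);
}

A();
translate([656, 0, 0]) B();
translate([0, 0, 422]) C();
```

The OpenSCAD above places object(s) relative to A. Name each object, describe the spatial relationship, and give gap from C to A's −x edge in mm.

A is a stool. B is a table. C is a spool. The table is on the floor beside the stool on its +x side. The spool is on top of the stool. The gap from the spool to the stool's −x edge is 0 mm.

The spool's min-x is at 0; the stool's min-x is 0; gap = 0 mm.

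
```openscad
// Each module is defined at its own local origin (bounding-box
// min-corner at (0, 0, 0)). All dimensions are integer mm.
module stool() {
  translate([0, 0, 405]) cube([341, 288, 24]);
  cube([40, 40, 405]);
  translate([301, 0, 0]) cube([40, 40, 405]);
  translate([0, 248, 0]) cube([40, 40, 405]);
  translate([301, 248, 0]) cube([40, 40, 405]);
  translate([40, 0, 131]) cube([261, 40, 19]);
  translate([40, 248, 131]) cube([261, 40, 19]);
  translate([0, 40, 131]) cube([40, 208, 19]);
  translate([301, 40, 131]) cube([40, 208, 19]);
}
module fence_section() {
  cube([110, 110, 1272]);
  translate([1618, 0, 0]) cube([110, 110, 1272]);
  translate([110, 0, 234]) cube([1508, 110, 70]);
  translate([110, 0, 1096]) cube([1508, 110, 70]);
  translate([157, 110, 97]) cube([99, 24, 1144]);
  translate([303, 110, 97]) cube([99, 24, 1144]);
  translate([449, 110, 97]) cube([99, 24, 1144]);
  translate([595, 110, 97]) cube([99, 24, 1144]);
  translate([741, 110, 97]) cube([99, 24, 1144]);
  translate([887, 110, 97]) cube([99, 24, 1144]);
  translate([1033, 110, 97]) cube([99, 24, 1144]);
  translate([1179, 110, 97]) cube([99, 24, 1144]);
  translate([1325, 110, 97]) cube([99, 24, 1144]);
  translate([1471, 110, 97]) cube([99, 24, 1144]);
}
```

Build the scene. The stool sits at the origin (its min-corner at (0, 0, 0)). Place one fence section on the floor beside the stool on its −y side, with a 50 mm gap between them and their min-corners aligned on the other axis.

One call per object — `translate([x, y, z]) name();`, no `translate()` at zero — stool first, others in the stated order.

stool();
translate([0, -184, 0]) fence_section();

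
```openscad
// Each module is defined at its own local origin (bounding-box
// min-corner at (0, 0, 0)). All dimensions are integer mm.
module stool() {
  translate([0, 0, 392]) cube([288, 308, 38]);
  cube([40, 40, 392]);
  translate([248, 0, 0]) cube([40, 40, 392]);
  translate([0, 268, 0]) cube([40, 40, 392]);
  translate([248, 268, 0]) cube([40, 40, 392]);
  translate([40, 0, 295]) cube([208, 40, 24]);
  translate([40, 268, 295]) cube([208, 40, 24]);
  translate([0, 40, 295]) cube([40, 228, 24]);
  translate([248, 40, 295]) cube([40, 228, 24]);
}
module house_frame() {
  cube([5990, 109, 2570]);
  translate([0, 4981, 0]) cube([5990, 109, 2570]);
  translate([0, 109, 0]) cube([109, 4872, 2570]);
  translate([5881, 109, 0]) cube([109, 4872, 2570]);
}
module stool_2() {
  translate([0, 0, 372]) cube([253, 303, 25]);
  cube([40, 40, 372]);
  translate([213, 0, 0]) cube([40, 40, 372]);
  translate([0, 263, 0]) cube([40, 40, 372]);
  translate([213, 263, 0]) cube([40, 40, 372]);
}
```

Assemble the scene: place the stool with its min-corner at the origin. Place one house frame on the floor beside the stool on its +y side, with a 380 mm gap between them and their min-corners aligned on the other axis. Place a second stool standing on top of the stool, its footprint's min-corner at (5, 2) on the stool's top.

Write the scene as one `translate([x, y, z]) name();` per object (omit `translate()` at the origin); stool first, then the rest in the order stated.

stool();
translate([0, 688, 0]) house_frame();
translate([5, 2, 430]) stool_2();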